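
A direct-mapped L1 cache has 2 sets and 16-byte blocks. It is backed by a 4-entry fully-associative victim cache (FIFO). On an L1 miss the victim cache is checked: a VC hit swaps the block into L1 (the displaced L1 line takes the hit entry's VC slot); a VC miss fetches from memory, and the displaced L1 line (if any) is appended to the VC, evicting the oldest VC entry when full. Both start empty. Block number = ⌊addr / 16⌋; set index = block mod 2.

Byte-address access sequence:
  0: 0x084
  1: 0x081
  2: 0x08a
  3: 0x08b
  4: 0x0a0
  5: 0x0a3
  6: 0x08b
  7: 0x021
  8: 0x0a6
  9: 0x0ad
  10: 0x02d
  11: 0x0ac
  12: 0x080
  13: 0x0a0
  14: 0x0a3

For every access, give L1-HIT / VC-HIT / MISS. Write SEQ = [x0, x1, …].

0: 0x84 (blk 8, set 0) → MISS  vc=[]
1: 0x81 (blk 8, set 0) → L1-HIT  vc=[]
2: 0x8a (blk 8, set 0) → L1-HIT  vc=[]
3: 0x8b (blk 8, set 0) → L1-HIT  vc=[]
4: 0xa0 (blk 10, set 0) → MISS  vc=[8]
5: 0xa3 (blk 10, set 0) → L1-HIT  vc=[8]
6: 0x8b (blk 8, set 0) → VC-HIT  vc=[10]
7: 0x21 (blk 2, set 0) → MISS  vc=[10, 8]
8: 0xa6 (blk 10, set 0) → VC-HIT  vc=[2, 8]
9: 0xad (blk 10, set 0) → L1-HIT  vc=[2, 8]
10: 0x2d (blk 2, set 0) → VC-HIT  vc=[10, 8]
11: 0xac (blk 10, set 0) → VC-HIT  vc=[2, 8]
12: 0x80 (blk 8, set 0) → VC-HIT  vc=[2, 10]
13: 0xa0 (blk 10, set 0) → VC-HIT  vc=[2, 8]
14: 0xa3 (blk 10, set 0) → L1-HIT  vc=[2, 8]

SEQ = [MISS, L1-HIT, L1-HIT, L1-HIT, MISS, L1-HIT, VC-HIT, MISS, VC-HIT, L1-HIT, VC-HIT, VC-HIT, VC-HIT, VC-HIT, L1-HIT]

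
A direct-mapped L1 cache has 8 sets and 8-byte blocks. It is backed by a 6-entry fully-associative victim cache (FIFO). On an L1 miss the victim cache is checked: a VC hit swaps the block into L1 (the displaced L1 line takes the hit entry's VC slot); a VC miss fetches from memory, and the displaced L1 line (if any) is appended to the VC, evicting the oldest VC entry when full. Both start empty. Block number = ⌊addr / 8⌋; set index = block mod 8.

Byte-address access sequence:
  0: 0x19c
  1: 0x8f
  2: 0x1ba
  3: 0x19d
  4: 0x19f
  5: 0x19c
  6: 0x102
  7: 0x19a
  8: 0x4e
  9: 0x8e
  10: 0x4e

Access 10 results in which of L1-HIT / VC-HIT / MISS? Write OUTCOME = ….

OUTCOME = VC-HIT

0: 0x19c (blk 51, set 3) → MISS  vc=[]
1: 0x8f (blk 17, set 1) → MISS  vc=[]
2: 0x1ba (blk 55, set 7) → MISS  vc=[]
3: 0x19d (blk 51, set 3) → L1-HIT  vc=[]
4: 0x19f (blk 51, set 3) → L1-HIT  vc=[]
5: 0x19c (blk 51, set 3) → L1-HIT  vc=[]
6: 0x102 (blk 32, set 0) → MISS  vc=[]
7: 0x19a (blk 51, set 3) → L1-HIT  vc=[]
8: 0x4e (blk 9, set 1) → MISS  vc=[17]
9: 0x8e (blk 17, set 1) → VC-HIT  vc=[9]
10: 0x4e (blk 9, set 1) → VC-HIT  vc=[17]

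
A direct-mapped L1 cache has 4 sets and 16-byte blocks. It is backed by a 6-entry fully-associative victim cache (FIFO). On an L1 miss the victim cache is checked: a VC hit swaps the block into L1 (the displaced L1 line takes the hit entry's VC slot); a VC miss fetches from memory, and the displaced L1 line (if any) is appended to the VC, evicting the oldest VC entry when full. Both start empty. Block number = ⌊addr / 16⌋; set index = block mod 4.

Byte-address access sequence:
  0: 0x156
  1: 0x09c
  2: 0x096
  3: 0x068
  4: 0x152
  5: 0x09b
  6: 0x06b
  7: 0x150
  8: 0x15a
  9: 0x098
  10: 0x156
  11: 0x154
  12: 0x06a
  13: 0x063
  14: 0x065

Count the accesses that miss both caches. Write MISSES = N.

  [0] addr=0x156 blk=21 s=1: MISS | VC []
  [1] addr=0x9c blk=9 s=1: MISS | VC [21]
  [2] addr=0x96 blk=9 s=1: L1-HIT | VC [21]
  [3] addr=0x68 blk=6 s=2: MISS | VC [21]
  [4] addr=0x152 blk=21 s=1: VC-HIT | VC [9]
  [5] addr=0x9b blk=9 s=1: VC-HIT | VC [21]
  [6] addr=0x6b blk=6 s=2: L1-HIT | VC [21]
  [7] addr=0x150 blk=21 s=1: VC-HIT | VC [9]
  [8] addr=0x15a blk=21 s=1: L1-HIT | VC [9]
  [9] addr=0x98 blk=9 s=1: VC-HIT | VC [21]
  [10] addr=0x156 blk=21 s=1: VC-HIT | VC [9]
  [11] addr=0x154 blk=21 s=1: L1-HIT | VC [9]
  [12] addr=0x6a blk=6 s=2: L1-HIT | VC [9]
  [13] addr=0x63 blk=6 s=2: L1-HIT | VC [9]
  [14] addr=0x65 blk=6 s=2: L1-HIT | VC [9]

MISSES = 3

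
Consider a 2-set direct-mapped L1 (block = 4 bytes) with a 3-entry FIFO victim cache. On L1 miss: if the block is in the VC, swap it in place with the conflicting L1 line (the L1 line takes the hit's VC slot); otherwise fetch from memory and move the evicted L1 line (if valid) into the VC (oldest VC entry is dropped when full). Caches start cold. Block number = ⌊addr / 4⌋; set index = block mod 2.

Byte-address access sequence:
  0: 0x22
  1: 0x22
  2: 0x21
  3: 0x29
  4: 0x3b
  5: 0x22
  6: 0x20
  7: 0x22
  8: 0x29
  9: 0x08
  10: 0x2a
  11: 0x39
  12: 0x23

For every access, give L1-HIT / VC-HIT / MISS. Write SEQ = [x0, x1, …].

0: 0x22 (blk 8, set 0) → MISS  vc=[]
1: 0x22 (blk 8, set 0) → L1-HIT  vc=[]
2: 0x21 (blk 8, set 0) → L1-HIT  vc=[]
3: 0x29 (blk 10, set 0) → MISS  vc=[8]
4: 0x3b (blk 14, set 0) → MISS  vc=[8, 10]
5: 0x22 (blk 8, set 0) → VC-HIT  vc=[14, 10]
6: 0x20 (blk 8, set 0) → L1-HIT  vc=[14, 10]
7: 0x22 (blk 8, set 0) → L1-HIT  vc=[14, 10]
8: 0x29 (blk 10, set 0) → VC-HIT  vc=[14, 8]
9: 0x8 (blk 2, set 0) → MISS  vc=[14, 8, 10]
10: 0x2a (blk 10, set 0) → VC-HIT  vc=[14, 8, 2]
11: 0x39 (blk 14, set 0) → VC-HIT  vc=[10, 8, 2]
12: 0x23 (blk 8, set 0) → VC-HIT  vc=[10, 14, 2]

SEQ = [MISS, L1-HIT, L1-HIT, MISS, MISS, VC-HIT, L1-HIT, L1-HIT, VC-HIT, MISS, VC-HIT, VC-HIT, VC-HIT]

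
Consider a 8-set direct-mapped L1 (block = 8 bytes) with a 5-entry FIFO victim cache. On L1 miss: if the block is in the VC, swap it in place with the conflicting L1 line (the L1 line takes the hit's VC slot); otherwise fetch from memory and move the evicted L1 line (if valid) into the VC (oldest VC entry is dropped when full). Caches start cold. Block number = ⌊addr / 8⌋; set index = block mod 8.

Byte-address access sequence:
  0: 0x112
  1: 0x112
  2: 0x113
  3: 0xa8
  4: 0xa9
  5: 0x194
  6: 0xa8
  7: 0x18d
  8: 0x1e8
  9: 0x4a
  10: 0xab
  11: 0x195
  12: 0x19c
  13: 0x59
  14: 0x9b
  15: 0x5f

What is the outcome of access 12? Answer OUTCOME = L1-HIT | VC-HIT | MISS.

0: 0x112 (blk 34, set 2) → MISS  vc=[]
1: 0x112 (blk 34, set 2) → L1-HIT  vc=[]
2: 0x113 (blk 34, set 2) → L1-HIT  vc=[]
3: 0xa8 (blk 21, set 5) → MISS  vc=[]
4: 0xa9 (blk 21, set 5) → L1-HIT  vc=[]
5: 0x194 (blk 50, set 2) → MISS  vc=[34]
6: 0xa8 (blk 21, set 5) → L1-HIT  vc=[34]
7: 0x18d (blk 49, set 1) → MISS  vc=[34]
8: 0x1e8 (blk 61, set 5) → MISS  vc=[34, 21]
9: 0x4a (blk 9, set 1) → MISS  vc=[34, 21, 49]
10: 0xab (blk 21, set 5) → VC-HIT  vc=[34, 61, 49]
11: 0x195 (blk 50, set 2) → L1-HIT  vc=[34, 61, 49]
12: 0x19c (blk 51, set 3) → MISS  vc=[34, 61, 49]
13: 0x59 (blk 11, set 3) → MISS  vc=[34, 61, 49, 51]
14: 0x9b (blk 19, set 3) → MISS  vc=[34, 61, 49, 51, 11]
15: 0x5f (blk 11, set 3) → VC-HIT  vc=[34, 61, 49, 51, 19]

OUTCOME = MISS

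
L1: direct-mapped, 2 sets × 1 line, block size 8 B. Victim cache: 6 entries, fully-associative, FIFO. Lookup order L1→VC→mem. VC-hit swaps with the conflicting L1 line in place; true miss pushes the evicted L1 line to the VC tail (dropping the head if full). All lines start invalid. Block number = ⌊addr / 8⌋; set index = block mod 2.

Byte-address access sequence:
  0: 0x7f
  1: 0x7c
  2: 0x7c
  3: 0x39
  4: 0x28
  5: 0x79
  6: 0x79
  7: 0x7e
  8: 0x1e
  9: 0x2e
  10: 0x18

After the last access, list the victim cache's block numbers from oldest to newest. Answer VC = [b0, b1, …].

VC = [5, 7, 15]

0: 0x7f (blk 15, set 1) → MISS  vc=[]
1: 0x7c (blk 15, set 1) → L1-HIT  vc=[]
2: 0x7c (blk 15, set 1) → L1-HIT  vc=[]
3: 0x39 (blk 7, set 1) → MISS  vc=[15]
4: 0x28 (blk 5, set 1) → MISS  vc=[15, 7]
5: 0x79 (blk 15, set 1) → VC-HIT  vc=[5, 7]
6: 0x79 (blk 15, set 1) → L1-HIT  vc=[5, 7]
7: 0x7e (blk 15, set 1) → L1-HIT  vc=[5, 7]
8: 0x1e (blk 3, set 1) → MISS  vc=[5, 7, 15]
9: 0x2e (blk 5, set 1) → VC-HIT  vc=[3, 7, 15]
10: 0x18 (blk 3, set 1) → VC-HIT  vc=[5, 7, 15]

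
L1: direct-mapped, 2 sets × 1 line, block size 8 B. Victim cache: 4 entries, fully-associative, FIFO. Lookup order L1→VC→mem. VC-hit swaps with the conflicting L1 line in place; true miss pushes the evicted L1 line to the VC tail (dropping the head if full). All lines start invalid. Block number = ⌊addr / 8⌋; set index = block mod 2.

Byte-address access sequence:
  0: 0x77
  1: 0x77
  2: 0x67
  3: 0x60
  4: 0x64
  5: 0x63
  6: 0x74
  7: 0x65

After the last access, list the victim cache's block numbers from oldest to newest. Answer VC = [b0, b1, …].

  [0] addr=0x77 blk=14 s=0: MISS | VC []
  [1] addr=0x77 blk=14 s=0: L1-HIT | VC []
  [2] addr=0x67 blk=12 s=0: MISS | VC [14]
  [3] addr=0x60 blk=12 s=0: L1-HIT | VC [14]
  [4] addr=0x64 blk=12 s=0: L1-HIT | VC [14]
  [5] addr=0x63 blk=12 s=0: L1-HIT | VC [14]
  [6] addr=0x74 blk=14 s=0: VC-HIT | VC [12]
  [7] addr=0x65 blk=12 s=0: VC-HIT | VC [14]

VC = [14]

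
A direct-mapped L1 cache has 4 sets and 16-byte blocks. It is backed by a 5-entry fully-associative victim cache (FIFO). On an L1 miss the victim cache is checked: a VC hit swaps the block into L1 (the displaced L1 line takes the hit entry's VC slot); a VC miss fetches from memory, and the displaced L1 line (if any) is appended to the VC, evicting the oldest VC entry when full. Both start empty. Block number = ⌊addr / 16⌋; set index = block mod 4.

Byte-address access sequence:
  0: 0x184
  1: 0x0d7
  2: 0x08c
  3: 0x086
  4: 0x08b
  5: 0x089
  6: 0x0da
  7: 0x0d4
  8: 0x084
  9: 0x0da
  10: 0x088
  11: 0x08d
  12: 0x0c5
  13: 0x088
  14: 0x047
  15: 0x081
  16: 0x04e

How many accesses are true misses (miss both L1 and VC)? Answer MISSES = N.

MISSES = 5

  [0] addr=0x184 blk=24 s=0: MISS | VC []
  [1] addr=0xd7 blk=13 s=1: MISS | VC []
  [2] addr=0x8c blk=8 s=0: MISS | VC [24]
  [3] addr=0x86 blk=8 s=0: L1-HIT | VC [24]
  [4] addr=0x8b blk=8 s=0: L1-HIT | VC [24]
  [5] addr=0x89 blk=8 s=0: L1-HIT | VC [24]
  [6] addr=0xda blk=13 s=1: L1-HIT | VC [24]
  [7] addr=0xd4 blk=13 s=1: L1-HIT | VC [24]
  [8] addr=0x84 blk=8 s=0: L1-HIT | VC [24]
  [9] addr=0xda blk=13 s=1: L1-HIT | VC [24]
  [10] addr=0x88 blk=8 s=0: L1-HIT | VC [24]
  [11] addr=0x8d blk=8 s=0: L1-HIT | VC [24]
  [12] addr=0xc5 blk=12 s=0: MISS | VC [24, 8]
  [13] addr=0x88 blk=8 s=0: VC-HIT | VC [24, 12]
  [14] addr=0x47 blk=4 s=0: MISS | VC [24, 12, 8]
  [15] addr=0x81 blk=8 s=0: VC-HIT | VC [24, 12, 4]
  [16] addr=0x4e blk=4 s=0: VC-HIT | VC [24, 12, 8]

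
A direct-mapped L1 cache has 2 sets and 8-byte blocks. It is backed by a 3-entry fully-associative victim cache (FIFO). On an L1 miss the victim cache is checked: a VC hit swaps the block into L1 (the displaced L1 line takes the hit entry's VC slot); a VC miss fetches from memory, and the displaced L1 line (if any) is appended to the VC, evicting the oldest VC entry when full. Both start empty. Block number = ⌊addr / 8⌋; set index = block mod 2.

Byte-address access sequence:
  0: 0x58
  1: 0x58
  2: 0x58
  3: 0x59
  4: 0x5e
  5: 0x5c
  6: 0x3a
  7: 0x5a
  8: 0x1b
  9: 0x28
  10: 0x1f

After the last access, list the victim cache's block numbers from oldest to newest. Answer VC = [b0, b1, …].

0: 0x58 (blk 11, set 1) → MISS  vc=[]
1: 0x58 (blk 11, set 1) → L1-HIT  vc=[]
2: 0x58 (blk 11, set 1) → L1-HIT  vc=[]
3: 0x59 (blk 11, set 1) → L1-HIT  vc=[]
4: 0x5e (blk 11, set 1) → L1-HIT  vc=[]
5: 0x5c (blk 11, set 1) → L1-HIT  vc=[]
6: 0x3a (blk 7, set 1) → MISS  vc=[11]
7: 0x5a (blk 11, set 1) → VC-HIT  vc=[7]
8: 0x1b (blk 3, set 1) → MISS  vc=[7, 11]
9: 0x28 (blk 5, set 1) → MISS  vc=[7, 11, 3]
10: 0x1f (blk 3, set 1) → VC-HIT  vc=[7, 11, 5]

VC = [7, 11, 5]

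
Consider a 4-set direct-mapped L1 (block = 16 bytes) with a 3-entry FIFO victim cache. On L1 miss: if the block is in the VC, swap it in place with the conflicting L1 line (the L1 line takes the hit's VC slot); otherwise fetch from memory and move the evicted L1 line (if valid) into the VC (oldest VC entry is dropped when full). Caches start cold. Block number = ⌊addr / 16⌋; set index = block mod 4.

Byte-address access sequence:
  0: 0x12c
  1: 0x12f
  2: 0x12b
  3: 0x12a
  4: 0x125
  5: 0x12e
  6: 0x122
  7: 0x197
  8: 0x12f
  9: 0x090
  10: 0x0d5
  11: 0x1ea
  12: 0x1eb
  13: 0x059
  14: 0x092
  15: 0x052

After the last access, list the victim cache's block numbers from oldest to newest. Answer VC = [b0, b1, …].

VC = [9, 18, 13]

#0 0x12c→b18/s2 MISS; vc=[]
#1 0x12f→b18/s2 L1-HIT; vc=[]
#2 0x12b→b18/s2 L1-HIT; vc=[]
#3 0x12a→b18/s2 L1-HIT; vc=[]
#4 0x125→b18/s2 L1-HIT; vc=[]
#5 0x12e→b18/s2 L1-HIT; vc=[]
#6 0x122→b18/s2 L1-HIT; vc=[]
#7 0x197→b25/s1 MISS; vc=[]
#8 0x12f→b18/s2 L1-HIT; vc=[]
#9 0x90→b9/s1 MISS; vc=[25]
#10 0xd5→b13/s1 MISS; vc=[25,9]
#11 0x1ea→b30/s2 MISS; vc=[25,9,18]
#12 0x1eb→b30/s2 L1-HIT; vc=[25,9,18]
#13 0x59→b5/s1 MISS; vc=[9,18,13]
#14 0x92→b9/s1 VC-HIT; vc=[5,18,13]
#15 0x52→b5/s1 VC-HIT; vc=[9,18,13]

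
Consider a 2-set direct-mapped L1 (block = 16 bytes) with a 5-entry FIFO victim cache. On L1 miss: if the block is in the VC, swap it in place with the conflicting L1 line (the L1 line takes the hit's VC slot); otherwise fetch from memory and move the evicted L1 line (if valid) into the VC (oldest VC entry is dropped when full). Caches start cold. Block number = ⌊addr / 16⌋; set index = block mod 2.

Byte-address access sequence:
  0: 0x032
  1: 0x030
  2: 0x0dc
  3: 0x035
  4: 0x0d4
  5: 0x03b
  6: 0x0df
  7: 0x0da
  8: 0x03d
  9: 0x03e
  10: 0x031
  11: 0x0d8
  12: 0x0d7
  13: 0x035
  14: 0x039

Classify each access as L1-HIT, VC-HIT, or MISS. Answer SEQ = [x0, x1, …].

0: 0x32 (blk 3, set 1) → MISS  vc=[]
1: 0x30 (blk 3, set 1) → L1-HIT  vc=[]
2: 0xdc (blk 13, set 1) → MISS  vc=[3]
3: 0x35 (blk 3, set 1) → VC-HIT  vc=[13]
4: 0xd4 (blk 13, set 1) → VC-HIT  vc=[3]
5: 0x3b (blk 3, set 1) → VC-HIT  vc=[13]
6: 0xdf (blk 13, set 1) → VC-HIT  vc=[3]
7: 0xda (blk 13, set 1) → L1-HIT  vc=[3]
8: 0x3d (blk 3, set 1) → VC-HIT  vc=[13]
9: 0x3e (blk 3, set 1) → L1-HIT  vc=[13]
10: 0x31 (blk 3, set 1) → L1-HIT  vc=[13]
11: 0xd8 (blk 13, set 1) → VC-HIT  vc=[3]
12: 0xd7 (blk 13, set 1) → L1-HIT  vc=[3]
13: 0x35 (blk 3, set 1) → VC-HIT  vc=[13]
14: 0x39 (blk 3, set 1) → L1-HIT  vc=[13]

SEQ = [MISS, L1-HIT, MISS, VC-HIT, VC-HIT, VC-HIT, VC-HIT, L1-HIT, VC-HIT, L1-HIT, L1-HIT, VC-HIT, L1-HIT, VC-HIT, L1-HIT]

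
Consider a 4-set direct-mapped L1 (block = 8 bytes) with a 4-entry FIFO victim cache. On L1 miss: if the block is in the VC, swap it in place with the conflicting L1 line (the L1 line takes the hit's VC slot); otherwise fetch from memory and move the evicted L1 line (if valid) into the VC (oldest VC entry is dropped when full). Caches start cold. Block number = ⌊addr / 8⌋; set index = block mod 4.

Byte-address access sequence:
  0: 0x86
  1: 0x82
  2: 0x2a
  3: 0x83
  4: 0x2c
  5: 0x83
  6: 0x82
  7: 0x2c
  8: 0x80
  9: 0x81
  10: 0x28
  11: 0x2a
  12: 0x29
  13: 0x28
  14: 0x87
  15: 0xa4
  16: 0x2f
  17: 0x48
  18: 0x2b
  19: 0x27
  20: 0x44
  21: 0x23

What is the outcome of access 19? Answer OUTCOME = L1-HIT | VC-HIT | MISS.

OUTCOME = MISS

#0 0x86→b16/s0 MISS; vc=[]
#1 0x82→b16/s0 L1-HIT; vc=[]
#2 0x2a→b5/s1 MISS; vc=[]
#3 0x83→b16/s0 L1-HIT; vc=[]
#4 0x2c→b5/s1 L1-HIT; vc=[]
#5 0x83→b16/s0 L1-HIT; vc=[]
#6 0x82→b16/s0 L1-HIT; vc=[]
#7 0x2c→b5/s1 L1-HIT; vc=[]
#8 0x80→b16/s0 L1-HIT; vc=[]
#9 0x81→b16/s0 L1-HIT; vc=[]
#10 0x28→b5/s1 L1-HIT; vc=[]
#11 0x2a→b5/s1 L1-HIT; vc=[]
#12 0x29→b5/s1 L1-HIT; vc=[]
#13 0x28→b5/s1 L1-HIT; vc=[]
#14 0x87→b16/s0 L1-HIT; vc=[]
#15 0xa4→b20/s0 MISS; vc=[16]
#16 0x2f→b5/s1 L1-HIT; vc=[16]
#17 0x48→b9/s1 MISS; vc=[16,5]
#18 0x2b→b5/s1 VC-HIT; vc=[16,9]
#19 0x27→b4/s0 MISS; vc=[16,9,20]
#20 0x44→b8/s0 MISS; vc=[16,9,20,4]
#21 0x23→b4/s0 VC-HIT; vc=[16,9,20,8]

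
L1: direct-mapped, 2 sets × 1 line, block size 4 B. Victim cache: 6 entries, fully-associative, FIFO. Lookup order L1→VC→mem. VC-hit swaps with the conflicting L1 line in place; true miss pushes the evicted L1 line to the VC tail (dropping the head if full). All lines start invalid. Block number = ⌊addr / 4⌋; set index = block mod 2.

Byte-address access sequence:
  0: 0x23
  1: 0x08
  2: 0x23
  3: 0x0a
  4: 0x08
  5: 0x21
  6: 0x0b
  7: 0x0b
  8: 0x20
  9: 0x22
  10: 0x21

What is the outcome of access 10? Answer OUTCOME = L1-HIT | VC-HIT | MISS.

OUTCOME = L1-HIT

0: 0x23 (blk 8, set 0) → MISS  vc=[]
1: 0x8 (blk 2, set 0) → MISS  vc=[8]
2: 0x23 (blk 8, set 0) → VC-HIT  vc=[2]
3: 0xa (blk 2, set 0) → VC-HIT  vc=[8]
4: 0x8 (blk 2, set 0) → L1-HIT  vc=[8]
5: 0x21 (blk 8, set 0) → VC-HIT  vc=[2]
6: 0xb (blk 2, set 0) → VC-HIT  vc=[8]
7: 0xb (blk 2, set 0) → L1-HIT  vc=[8]
8: 0x20 (blk 8, set 0) → VC-HIT  vc=[2]
9: 0x22 (blk 8, set 0) → L1-HIT  vc=[2]
10: 0x21 (blk 8, set 0) → L1-HIT  vc=[2]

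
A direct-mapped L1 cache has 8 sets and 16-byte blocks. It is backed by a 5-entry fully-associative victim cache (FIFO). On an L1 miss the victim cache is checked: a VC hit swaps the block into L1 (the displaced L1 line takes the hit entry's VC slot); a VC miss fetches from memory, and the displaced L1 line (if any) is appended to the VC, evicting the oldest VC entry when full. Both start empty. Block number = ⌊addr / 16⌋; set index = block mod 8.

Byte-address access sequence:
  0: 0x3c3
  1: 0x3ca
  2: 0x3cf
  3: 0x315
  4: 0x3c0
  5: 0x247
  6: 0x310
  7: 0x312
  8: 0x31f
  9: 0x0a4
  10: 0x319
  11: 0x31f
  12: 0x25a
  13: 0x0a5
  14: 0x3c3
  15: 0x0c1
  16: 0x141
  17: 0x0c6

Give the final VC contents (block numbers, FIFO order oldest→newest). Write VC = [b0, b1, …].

VC = [36, 60, 20]

#0 0x3c3→b60/s4 MISS; vc=[]
#1 0x3ca→b60/s4 L1-HIT; vc=[]
#2 0x3cf→b60/s4 L1-HIT; vc=[]
#3 0x315→b49/s1 MISS; vc=[]
#4 0x3c0→b60/s4 L1-HIT; vc=[]
#5 0x247→b36/s4 MISS; vc=[60]
#6 0x310→b49/s1 L1-HIT; vc=[60]
#7 0x312→b49/s1 L1-HIT; vc=[60]
#8 0x31f→b49/s1 L1-HIT; vc=[60]
#9 0xa4→b10/s2 MISS; vc=[60]
#10 0x319→b49/s1 L1-HIT; vc=[60]
#11 0x31f→b49/s1 L1-HIT; vc=[60]
#12 0x25a→b37/s5 MISS; vc=[60]
#13 0xa5→b10/s2 L1-HIT; vc=[60]
#14 0x3c3→b60/s4 VC-HIT; vc=[36]
#15 0xc1→b12/s4 MISS; vc=[36,60]
#16 0x141→b20/s4 MISS; vc=[36,60,12]
#17 0xc6→b12/s4 VC-HIT; vc=[36,60,20]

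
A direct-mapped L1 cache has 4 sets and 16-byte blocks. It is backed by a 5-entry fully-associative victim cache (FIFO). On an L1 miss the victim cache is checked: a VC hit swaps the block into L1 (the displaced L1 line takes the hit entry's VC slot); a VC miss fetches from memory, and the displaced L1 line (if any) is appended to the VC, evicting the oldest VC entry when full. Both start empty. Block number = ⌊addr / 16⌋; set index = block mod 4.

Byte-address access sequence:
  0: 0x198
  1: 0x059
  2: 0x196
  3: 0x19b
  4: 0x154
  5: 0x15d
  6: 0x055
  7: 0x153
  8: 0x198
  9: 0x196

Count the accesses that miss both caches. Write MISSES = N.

  [0] addr=0x198 blk=25 s=1: MISS | VC []
  [1] addr=0x59 blk=5 s=1: MISS | VC [25]
  [2] addr=0x196 blk=25 s=1: VC-HIT | VC [5]
  [3] addr=0x19b blk=25 s=1: L1-HIT | VC [5]
  [4] addr=0x154 blk=21 s=1: MISS | VC [5, 25]
  [5] addr=0x15d blk=21 s=1: L1-HIT | VC [5, 25]
  [6] addr=0x55 blk=5 s=1: VC-HIT | VC [21, 25]
  [7] addr=0x153 blk=21 s=1: VC-HIT | VC [5, 25]
  [8] addr=0x198 blk=25 s=1: VC-HIT | VC [5, 21]
  [9] addr=0x196 blk=25 s=1: L1-HIT | VC [5, 21]

MISSES = 3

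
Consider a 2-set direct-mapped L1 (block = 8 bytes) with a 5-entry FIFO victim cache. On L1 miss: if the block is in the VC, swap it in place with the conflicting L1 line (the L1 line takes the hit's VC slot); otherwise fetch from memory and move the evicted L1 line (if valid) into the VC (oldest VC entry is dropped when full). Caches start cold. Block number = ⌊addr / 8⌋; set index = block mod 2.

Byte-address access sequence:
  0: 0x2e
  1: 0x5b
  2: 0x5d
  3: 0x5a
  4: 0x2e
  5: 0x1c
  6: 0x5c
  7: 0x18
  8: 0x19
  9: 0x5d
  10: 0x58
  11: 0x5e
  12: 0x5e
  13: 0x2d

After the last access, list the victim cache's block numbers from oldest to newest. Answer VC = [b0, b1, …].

  [0] addr=0x2e blk=5 s=1: MISS | VC []
  [1] addr=0x5b blk=11 s=1: MISS | VC [5]
  [2] addr=0x5d blk=11 s=1: L1-HIT | VC [5]
  [3] addr=0x5a blk=11 s=1: L1-HIT | VC [5]
  [4] addr=0x2e blk=5 s=1: VC-HIT | VC [11]
  [5] addr=0x1c blk=3 s=1: MISS | VC [11, 5]
  [6] addr=0x5c blk=11 s=1: VC-HIT | VC [3, 5]
  [7] addr=0x18 blk=3 s=1: VC-HIT | VC [11, 5]
  [8] addr=0x19 blk=3 s=1: L1-HIT | VC [11, 5]
  [9] addr=0x5d blk=11 s=1: VC-HIT | VC [3, 5]
  [10] addr=0x58 blk=11 s=1: L1-HIT | VC [3, 5]
  [11] addr=0x5e blk=11 s=1: L1-HIT | VC [3, 5]
  [12] addr=0x5e blk=11 s=1: L1-HIT | VC [3, 5]
  [13] addr=0x2d blk=5 s=1: VC-HIT | VC [3, 11]

VC = [3, 11]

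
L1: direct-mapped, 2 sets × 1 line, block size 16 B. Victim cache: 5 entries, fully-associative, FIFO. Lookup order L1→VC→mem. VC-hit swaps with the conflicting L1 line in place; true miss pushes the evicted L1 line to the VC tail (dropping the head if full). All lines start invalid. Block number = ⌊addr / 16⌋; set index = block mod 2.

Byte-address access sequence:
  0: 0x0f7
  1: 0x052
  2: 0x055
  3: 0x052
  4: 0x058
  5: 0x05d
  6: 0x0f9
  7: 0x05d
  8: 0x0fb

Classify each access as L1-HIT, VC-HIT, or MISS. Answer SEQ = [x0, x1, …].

SEQ = [MISS, MISS, L1-HIT, L1-HIT, L1-HIT, L1-HIT, VC-HIT, VC-HIT, VC-HIT]

#0 0xf7→b15/s1 MISS; vc=[]
#1 0x52→b5/s1 MISS; vc=[15]
#2 0x55→b5/s1 L1-HIT; vc=[15]
#3 0x52→b5/s1 L1-HIT; vc=[15]
#4 0x58→b5/s1 L1-HIT; vc=[15]
#5 0x5d→b5/s1 L1-HIT; vc=[15]
#6 0xf9→b15/s1 VC-HIT; vc=[5]
#7 0x5d→b5/s1 VC-HIT; vc=[15]
#8 0xfb→b15/s1 VC-HIT; vc=[5]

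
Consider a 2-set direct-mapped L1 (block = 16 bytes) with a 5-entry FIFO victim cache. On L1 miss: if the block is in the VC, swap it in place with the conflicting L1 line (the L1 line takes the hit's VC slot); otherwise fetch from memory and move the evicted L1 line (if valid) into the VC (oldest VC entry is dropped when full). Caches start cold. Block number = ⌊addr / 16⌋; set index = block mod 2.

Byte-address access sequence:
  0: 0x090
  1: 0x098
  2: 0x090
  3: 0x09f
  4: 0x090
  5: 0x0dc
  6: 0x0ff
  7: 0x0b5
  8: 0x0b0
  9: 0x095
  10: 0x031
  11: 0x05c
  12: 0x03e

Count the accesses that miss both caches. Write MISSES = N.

  [0] addr=0x90 blk=9 s=1: MISS | VC []
  [1] addr=0x98 blk=9 s=1: L1-HIT | VC []
  [2] addr=0x90 blk=9 s=1: L1-HIT | VC []
  [3] addr=0x9f blk=9 s=1: L1-HIT | VC []
  [4] addr=0x90 blk=9 s=1: L1-HIT | VC []
  [5] addr=0xdc blk=13 s=1: MISS | VC [9]
  [6] addr=0xff blk=15 s=1: MISS | VC [9, 13]
  [7] addr=0xb5 blk=11 s=1: MISS | VC [9, 13, 15]
  [8] addr=0xb0 blk=11 s=1: L1-HIT | VC [9, 13, 15]
  [9] addr=0x95 blk=9 s=1: VC-HIT | VC [11, 13, 15]
  [10] addr=0x31 blk=3 s=1: MISS | VC [11, 13, 15, 9]
  [11] addr=0x5c blk=5 s=1: MISS | VC [11, 13, 15, 9, 3]
  [12] addr=0x3e blk=3 s=1: VC-HIT | VC [11, 13, 15, 9, 5]

MISSES = 6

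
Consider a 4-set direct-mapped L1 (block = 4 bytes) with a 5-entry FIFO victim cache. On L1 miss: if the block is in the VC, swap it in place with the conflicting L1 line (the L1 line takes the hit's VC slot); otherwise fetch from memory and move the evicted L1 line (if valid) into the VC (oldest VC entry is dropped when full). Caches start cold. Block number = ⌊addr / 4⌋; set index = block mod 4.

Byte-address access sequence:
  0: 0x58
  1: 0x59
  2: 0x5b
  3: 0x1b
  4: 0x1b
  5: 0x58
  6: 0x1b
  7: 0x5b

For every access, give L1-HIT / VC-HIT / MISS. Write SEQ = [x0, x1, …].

0: 0x58 (blk 22, set 2) → MISS  vc=[]
1: 0x59 (blk 22, set 2) → L1-HIT  vc=[]
2: 0x5b (blk 22, set 2) → L1-HIT  vc=[]
3: 0x1b (blk 6, set 2) → MISS  vc=[22]
4: 0x1b (blk 6, set 2) → L1-HIT  vc=[22]
5: 0x58 (blk 22, set 2) → VC-HIT  vc=[6]
6: 0x1b (blk 6, set 2) → VC-HIT  vc=[22]
7: 0x5b (blk 22, set 2) → VC-HIT  vc=[6]

SEQ = [MISS, L1-HIT, L1-HIT, MISS, L1-HIT, VC-HIT, VC-HIT, VC-HIT]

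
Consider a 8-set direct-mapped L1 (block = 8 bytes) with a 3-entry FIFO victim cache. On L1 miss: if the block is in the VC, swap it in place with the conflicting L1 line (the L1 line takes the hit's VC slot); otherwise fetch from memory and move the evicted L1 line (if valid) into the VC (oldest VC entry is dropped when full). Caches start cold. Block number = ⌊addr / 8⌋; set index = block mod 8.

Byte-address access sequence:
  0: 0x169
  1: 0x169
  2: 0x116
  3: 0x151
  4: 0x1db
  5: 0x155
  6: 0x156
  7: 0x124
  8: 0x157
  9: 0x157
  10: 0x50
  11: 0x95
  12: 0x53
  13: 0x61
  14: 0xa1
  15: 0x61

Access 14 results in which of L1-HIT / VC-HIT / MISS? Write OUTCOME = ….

0: 0x169 (blk 45, set 5) → MISS  vc=[]
1: 0x169 (blk 45, set 5) → L1-HIT  vc=[]
2: 0x116 (blk 34, set 2) → MISS  vc=[]
3: 0x151 (blk 42, set 2) → MISS  vc=[34]
4: 0x1db (blk 59, set 3) → MISS  vc=[34]
5: 0x155 (blk 42, set 2) → L1-HIT  vc=[34]
6: 0x156 (blk 42, set 2) → L1-HIT  vc=[34]
7: 0x124 (blk 36, set 4) → MISS  vc=[34]
8: 0x157 (blk 42, set 2) → L1-HIT  vc=[34]
9: 0x157 (blk 42, set 2) → L1-HIT  vc=[34]
10: 0x50 (blk 10, set 2) → MISS  vc=[34, 42]
11: 0x95 (blk 18, set 2) → MISS  vc=[34, 42, 10]
12: 0x53 (blk 10, set 2) → VC-HIT  vc=[34, 42, 18]
13: 0x61 (blk 12, set 4) → MISS  vc=[42, 18, 36]
14: 0xa1 (blk 20, set 4) → MISS  vc=[18, 36, 12]
15: 0x61 (blk 12, set 4) → VC-HIT  vc=[18, 36, 20]

OUTCOME = MISS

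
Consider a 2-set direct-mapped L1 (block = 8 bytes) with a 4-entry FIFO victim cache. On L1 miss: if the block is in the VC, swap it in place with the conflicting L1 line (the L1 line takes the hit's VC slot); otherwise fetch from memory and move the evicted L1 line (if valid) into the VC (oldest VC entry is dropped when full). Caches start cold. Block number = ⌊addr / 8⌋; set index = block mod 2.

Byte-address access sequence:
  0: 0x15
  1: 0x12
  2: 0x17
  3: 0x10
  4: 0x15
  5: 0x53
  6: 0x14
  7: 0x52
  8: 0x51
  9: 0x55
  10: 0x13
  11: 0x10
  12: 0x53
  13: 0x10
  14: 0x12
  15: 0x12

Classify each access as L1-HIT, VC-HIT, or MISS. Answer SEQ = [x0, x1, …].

#0 0x15→b2/s0 MISS; vc=[]
#1 0x12→b2/s0 L1-HIT; vc=[]
#2 0x17→b2/s0 L1-HIT; vc=[]
#3 0x10→b2/s0 L1-HIT; vc=[]
#4 0x15→b2/s0 L1-HIT; vc=[]
#5 0x53→b10/s0 MISS; vc=[2]
#6 0x14→b2/s0 VC-HIT; vc=[10]
#7 0x52→b10/s0 VC-HIT; vc=[2]
#8 0x51→b10/s0 L1-HIT; vc=[2]
#9 0x55→b10/s0 L1-HIT; vc=[2]
#10 0x13→b2/s0 VC-HIT; vc=[10]
#11 0x10→b2/s0 L1-HIT; vc=[10]
#12 0x53→b10/s0 VC-HIT; vc=[2]
#13 0x10→b2/s0 VC-HIT; vc=[10]
#14 0x12→b2/s0 L1-HIT; vc=[10]
#15 0x12→b2/s0 L1-HIT; vc=[10]

SEQ = [MISS, L1-HIT, L1-HIT, L1-HIT, L1-HIT, MISS, VC-HIT, VC-HIT, L1-HIT, L1-HIT, VC-HIT, L1-HIT, VC-HIT, VC-HIT, L1-HIT, L1-HIT]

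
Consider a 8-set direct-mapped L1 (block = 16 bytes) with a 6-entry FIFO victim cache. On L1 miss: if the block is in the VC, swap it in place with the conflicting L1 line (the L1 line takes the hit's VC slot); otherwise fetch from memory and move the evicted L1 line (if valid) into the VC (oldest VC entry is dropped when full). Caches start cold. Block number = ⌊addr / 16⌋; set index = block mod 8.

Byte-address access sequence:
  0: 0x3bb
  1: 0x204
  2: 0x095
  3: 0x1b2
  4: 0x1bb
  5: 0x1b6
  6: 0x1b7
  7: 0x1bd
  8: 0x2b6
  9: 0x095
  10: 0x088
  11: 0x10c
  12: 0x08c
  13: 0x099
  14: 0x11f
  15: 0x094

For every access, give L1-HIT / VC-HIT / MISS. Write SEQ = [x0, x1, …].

SEQ = [MISS, MISS, MISS, MISS, L1-HIT, L1-HIT, L1-HIT, L1-HIT, MISS, L1-HIT, MISS, MISS, VC-HIT, L1-HIT, MISS, VC-HIT]

#0 0x3bb→b59/s3 MISS; vc=[]
#1 0x204→b32/s0 MISS; vc=[]
#2 0x95→b9/s1 MISS; vc=[]
#3 0x1b2→b27/s3 MISS; vc=[59]
#4 0x1bb→b27/s3 L1-HIT; vc=[59]
#5 0x1b6→b27/s3 L1-HIT; vc=[59]
#6 0x1b7→b27/s3 L1-HIT; vc=[59]
#7 0x1bd→b27/s3 L1-HIT; vc=[59]
#8 0x2b6→b43/s3 MISS; vc=[59,27]
#9 0x95→b9/s1 L1-HIT; vc=[59,27]
#10 0x88→b8/s0 MISS; vc=[59,27,32]
#11 0x10c→b16/s0 MISS; vc=[59,27,32,8]
#12 0x8c→b8/s0 VC-HIT; vc=[59,27,32,16]
#13 0x99→b9/s1 L1-HIT; vc=[59,27,32,16]
#14 0x11f→b17/s1 MISS; vc=[59,27,32,16,9]
#15 0x94→b9/s1 VC-HIT; vc=[59,27,32,16,17]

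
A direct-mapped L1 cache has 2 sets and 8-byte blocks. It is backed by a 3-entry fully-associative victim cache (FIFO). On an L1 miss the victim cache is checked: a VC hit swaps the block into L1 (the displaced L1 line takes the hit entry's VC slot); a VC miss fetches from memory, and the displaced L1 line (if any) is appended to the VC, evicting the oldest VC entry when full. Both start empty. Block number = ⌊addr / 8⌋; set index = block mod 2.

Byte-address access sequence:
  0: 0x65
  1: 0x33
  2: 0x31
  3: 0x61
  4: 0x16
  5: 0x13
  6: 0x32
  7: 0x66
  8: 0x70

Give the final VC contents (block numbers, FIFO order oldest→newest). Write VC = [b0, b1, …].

  [0] addr=0x65 blk=12 s=0: MISS | VC []
  [1] addr=0x33 blk=6 s=0: MISS | VC [12]
  [2] addr=0x31 blk=6 s=0: L1-HIT | VC [12]
  [3] addr=0x61 blk=12 s=0: VC-HIT | VC [6]
  [4] addr=0x16 blk=2 s=0: MISS | VC [6, 12]
  [5] addr=0x13 blk=2 s=0: L1-HIT | VC [6, 12]
  [6] addr=0x32 blk=6 s=0: VC-HIT | VC [2, 12]
  [7] addr=0x66 blk=12 s=0: VC-HIT | VC [2, 6]
  [8] addr=0x70 blk=14 s=0: MISS | VC [2, 6, 12]

VC = [2, 6, 12]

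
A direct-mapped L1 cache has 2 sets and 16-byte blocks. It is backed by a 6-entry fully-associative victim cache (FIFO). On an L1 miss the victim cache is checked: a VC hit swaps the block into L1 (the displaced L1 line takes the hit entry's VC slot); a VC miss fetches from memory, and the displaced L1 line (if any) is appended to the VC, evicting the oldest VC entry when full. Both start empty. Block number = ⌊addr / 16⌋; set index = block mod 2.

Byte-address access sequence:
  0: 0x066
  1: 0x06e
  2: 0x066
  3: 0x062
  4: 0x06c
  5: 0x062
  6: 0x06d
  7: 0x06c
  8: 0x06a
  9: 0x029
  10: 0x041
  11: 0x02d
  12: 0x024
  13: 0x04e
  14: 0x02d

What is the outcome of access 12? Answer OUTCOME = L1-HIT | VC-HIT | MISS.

  [0] addr=0x66 blk=6 s=0: MISS | VC []
  [1] addr=0x6e blk=6 s=0: L1-HIT | VC []
  [2] addr=0x66 blk=6 s=0: L1-HIT | VC []
  [3] addr=0x62 blk=6 s=0: L1-HIT | VC []
  [4] addr=0x6c blk=6 s=0: L1-HIT | VC []
  [5] addr=0x62 blk=6 s=0: L1-HIT | VC []
  [6] addr=0x6d blk=6 s=0: L1-HIT | VC []
  [7] addr=0x6c blk=6 s=0: L1-HIT | VC []
  [8] addr=0x6a blk=6 s=0: L1-HIT | VC []
  [9] addr=0x29 blk=2 s=0: MISS | VC [6]
  [10] addr=0x41 blk=4 s=0: MISS | VC [6, 2]
  [11] addr=0x2d blk=2 s=0: VC-HIT | VC [6, 4]
  [12] addr=0x24 blk=2 s=0: L1-HIT | VC [6, 4]
  [13] addr=0x4e blk=4 s=0: VC-HIT | VC [6, 2]
  [14] addr=0x2d blk=2 s=0: VC-HIT | VC [6, 4]

OUTCOME = L1-HIT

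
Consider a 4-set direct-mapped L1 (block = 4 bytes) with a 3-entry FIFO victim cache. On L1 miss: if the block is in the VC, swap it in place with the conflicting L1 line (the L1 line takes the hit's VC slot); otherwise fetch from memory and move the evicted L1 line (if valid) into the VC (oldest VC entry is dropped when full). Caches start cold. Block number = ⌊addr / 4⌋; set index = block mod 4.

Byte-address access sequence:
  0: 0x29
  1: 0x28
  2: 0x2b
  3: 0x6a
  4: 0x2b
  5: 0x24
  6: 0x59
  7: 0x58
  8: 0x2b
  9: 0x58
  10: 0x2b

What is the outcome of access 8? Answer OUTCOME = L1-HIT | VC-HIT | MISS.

  [0] addr=0x29 blk=10 s=2: MISS | VC []
  [1] addr=0x28 blk=10 s=2: L1-HIT | VC []
  [2] addr=0x2b blk=10 s=2: L1-HIT | VC []
  [3] addr=0x6a blk=26 s=2: MISS | VC [10]
  [4] addr=0x2b blk=10 s=2: VC-HIT | VC [26]
  [5] addr=0x24 blk=9 s=1: MISS | VC [26]
  [6] addr=0x59 blk=22 s=2: MISS | VC [26, 10]
  [7] addr=0x58 blk=22 s=2: L1-HIT | VC [26, 10]
  [8] addr=0x2b blk=10 s=2: VC-HIT | VC [26, 22]
  [9] addr=0x58 blk=22 s=2: VC-HIT | VC [26, 10]
  [10] addr=0x2b blk=10 s=2: VC-HIT | VC [26, 22]

OUTCOME = VC-HIT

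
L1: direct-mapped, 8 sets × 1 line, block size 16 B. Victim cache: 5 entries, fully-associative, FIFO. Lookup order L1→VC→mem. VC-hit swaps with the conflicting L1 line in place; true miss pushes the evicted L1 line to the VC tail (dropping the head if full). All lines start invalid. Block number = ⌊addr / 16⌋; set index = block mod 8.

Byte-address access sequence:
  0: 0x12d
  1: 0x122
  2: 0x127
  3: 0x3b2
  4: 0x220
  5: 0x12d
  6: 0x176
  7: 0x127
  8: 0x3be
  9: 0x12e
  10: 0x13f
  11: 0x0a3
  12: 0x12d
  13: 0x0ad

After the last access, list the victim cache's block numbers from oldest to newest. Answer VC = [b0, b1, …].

0: 0x12d (blk 18, set 2) → MISS  vc=[]
1: 0x122 (blk 18, set 2) → L1-HIT  vc=[]
2: 0x127 (blk 18, set 2) → L1-HIT  vc=[]
3: 0x3b2 (blk 59, set 3) → MISS  vc=[]
4: 0x220 (blk 34, set 2) → MISS  vc=[18]
5: 0x12d (blk 18, set 2) → VC-HIT  vc=[34]
6: 0x176 (blk 23, set 7) → MISS  vc=[34]
7: 0x127 (blk 18, set 2) → L1-HIT  vc=[34]
8: 0x3be (blk 59, set 3) → L1-HIT  vc=[34]
9: 0x12e (blk 18, set 2) → L1-HIT  vc=[34]
10: 0x13f (blk 19, set 3) → MISS  vc=[34, 59]
11: 0xa3 (blk 10, set 2) → MISS  vc=[34, 59, 18]
12: 0x12d (blk 18, set 2) → VC-HIT  vc=[34, 59, 10]
13: 0xad (blk 10, set 2) → VC-HIT  vc=[34, 59, 18]

VC = [34, 59, 18]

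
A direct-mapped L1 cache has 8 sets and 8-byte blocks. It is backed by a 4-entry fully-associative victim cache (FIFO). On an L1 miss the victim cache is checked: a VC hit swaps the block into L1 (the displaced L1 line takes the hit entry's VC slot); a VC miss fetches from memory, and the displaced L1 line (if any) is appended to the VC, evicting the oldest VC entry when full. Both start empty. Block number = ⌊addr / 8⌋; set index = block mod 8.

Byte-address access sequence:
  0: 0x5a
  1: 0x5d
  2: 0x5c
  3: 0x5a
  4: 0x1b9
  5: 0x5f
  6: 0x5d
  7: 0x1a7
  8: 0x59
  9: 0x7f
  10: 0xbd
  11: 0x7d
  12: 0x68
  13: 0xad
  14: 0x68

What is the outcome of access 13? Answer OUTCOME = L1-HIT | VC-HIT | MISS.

#0 0x5a→b11/s3 MISS; vc=[]
#1 0x5d→b11/s3 L1-HIT; vc=[]
#2 0x5c→b11/s3 L1-HIT; vc=[]
#3 0x5a→b11/s3 L1-HIT; vc=[]
#4 0x1b9→b55/s7 MISS; vc=[]
#5 0x5f→b11/s3 L1-HIT; vc=[]
#6 0x5d→b11/s3 L1-HIT; vc=[]
#7 0x1a7→b52/s4 MISS; vc=[]
#8 0x59→b11/s3 L1-HIT; vc=[]
#9 0x7f→b15/s7 MISS; vc=[55]
#10 0xbd→b23/s7 MISS; vc=[55,15]
#11 0x7d→b15/s7 VC-HIT; vc=[55,23]
#12 0x68→b13/s5 MISS; vc=[55,23]
#13 0xad→b21/s5 MISS; vc=[55,23,13]
#14 0x68→b13/s5 VC-HIT; vc=[55,23,21]

OUTCOME = MISS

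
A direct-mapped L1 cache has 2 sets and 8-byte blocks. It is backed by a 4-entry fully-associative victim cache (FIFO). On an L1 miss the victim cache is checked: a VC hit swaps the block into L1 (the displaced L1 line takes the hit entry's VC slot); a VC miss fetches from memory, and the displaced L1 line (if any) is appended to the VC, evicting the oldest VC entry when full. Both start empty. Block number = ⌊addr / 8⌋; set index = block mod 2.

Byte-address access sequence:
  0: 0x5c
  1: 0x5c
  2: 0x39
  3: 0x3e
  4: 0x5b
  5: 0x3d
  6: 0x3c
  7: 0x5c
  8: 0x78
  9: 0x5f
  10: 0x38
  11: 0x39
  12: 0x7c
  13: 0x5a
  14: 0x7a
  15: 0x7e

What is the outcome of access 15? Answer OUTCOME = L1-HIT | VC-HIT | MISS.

#0 0x5c→b11/s1 MISS; vc=[]
#1 0x5c→b11/s1 L1-HIT; vc=[]
#2 0x39→b7/s1 MISS; vc=[11]
#3 0x3e→b7/s1 L1-HIT; vc=[11]
#4 0x5b→b11/s1 VC-HIT; vc=[7]
#5 0x3d→b7/s1 VC-HIT; vc=[11]
#6 0x3c→b7/s1 L1-HIT; vc=[11]
#7 0x5c→b11/s1 VC-HIT; vc=[7]
#8 0x78→b15/s1 MISS; vc=[7,11]
#9 0x5f→b11/s1 VC-HIT; vc=[7,15]
#10 0x38→b7/s1 VC-HIT; vc=[11,15]
#11 0x39→b7/s1 L1-HIT; vc=[11,15]
#12 0x7c→b15/s1 VC-HIT; vc=[11,7]
#13 0x5a→b11/s1 VC-HIT; vc=[15,7]
#14 0x7a→b15/s1 VC-HIT; vc=[11,7]
#15 0x7e→b15/s1 L1-HIT; vc=[11,7]

OUTCOME = L1-HIT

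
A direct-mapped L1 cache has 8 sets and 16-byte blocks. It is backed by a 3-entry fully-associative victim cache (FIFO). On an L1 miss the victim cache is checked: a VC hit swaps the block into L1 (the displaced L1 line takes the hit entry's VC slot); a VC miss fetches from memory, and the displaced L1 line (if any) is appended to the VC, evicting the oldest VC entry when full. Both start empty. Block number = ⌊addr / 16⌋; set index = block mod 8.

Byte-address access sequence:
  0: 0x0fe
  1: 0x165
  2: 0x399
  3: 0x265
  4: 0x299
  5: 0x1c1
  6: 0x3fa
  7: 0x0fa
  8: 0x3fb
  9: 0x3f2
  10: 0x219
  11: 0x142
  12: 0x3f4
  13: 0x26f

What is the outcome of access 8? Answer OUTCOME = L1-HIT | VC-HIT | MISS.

OUTCOME = VC-HIT

0: 0xfe (blk 15, set 7) → MISS  vc=[]
1: 0x165 (blk 22, set 6) → MISS  vc=[]
2: 0x399 (blk 57, set 1) → MISS  vc=[]
3: 0x265 (blk 38, set 6) → MISS  vc=[22]
4: 0x299 (blk 41, set 1) → MISS  vc=[22, 57]
5: 0x1c1 (blk 28, set 4) → MISS  vc=[22, 57]
6: 0x3fa (blk 63, set 7) → MISS  vc=[22, 57, 15]
7: 0xfa (blk 15, set 7) → VC-HIT  vc=[22, 57, 63]
8: 0x3fb (blk 63, set 7) → VC-HIT  vc=[22, 57, 15]
9: 0x3f2 (blk 63, set 7) → L1-HIT  vc=[22, 57, 15]
10: 0x219 (blk 33, set 1) → MISS  vc=[57, 15, 41]
11: 0x142 (blk 20, set 4) → MISS  vc=[15, 41, 28]
12: 0x3f4 (blk 63, set 7) → L1-HIT  vc=[15, 41, 28]
13: 0x26f (blk 38, set 6) → L1-HIT  vc=[15, 41, 28]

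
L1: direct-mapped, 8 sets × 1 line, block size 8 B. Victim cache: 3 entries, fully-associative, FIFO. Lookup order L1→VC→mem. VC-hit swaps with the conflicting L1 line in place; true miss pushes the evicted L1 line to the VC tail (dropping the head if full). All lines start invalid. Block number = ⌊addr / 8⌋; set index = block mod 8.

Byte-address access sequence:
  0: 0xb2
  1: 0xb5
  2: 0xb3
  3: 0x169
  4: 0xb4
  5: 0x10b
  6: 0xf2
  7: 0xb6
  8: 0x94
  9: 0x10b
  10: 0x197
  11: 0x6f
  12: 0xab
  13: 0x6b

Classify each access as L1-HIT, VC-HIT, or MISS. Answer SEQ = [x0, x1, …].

SEQ = [MISS, L1-HIT, L1-HIT, MISS, L1-HIT, MISS, MISS, VC-HIT, MISS, L1-HIT, MISS, MISS, MISS, VC-HIT]

0: 0xb2 (blk 22, set 6) → MISS  vc=[]
1: 0xb5 (blk 22, set 6) → L1-HIT  vc=[]
2: 0xb3 (blk 22, set 6) → L1-HIT  vc=[]
3: 0x169 (blk 45, set 5) → MISS  vc=[]
4: 0xb4 (blk 22, set 6) → L1-HIT  vc=[]
5: 0x10b (blk 33, set 1) → MISS  vc=[]
6: 0xf2 (blk 30, set 6) → MISS  vc=[22]
7: 0xb6 (blk 22, set 6) → VC-HIT  vc=[30]
8: 0x94 (blk 18, set 2) → MISS  vc=[30]
9: 0x10b (blk 33, set 1) → L1-HIT  vc=[30]
10: 0x197 (blk 50, set 2) → MISS  vc=[30, 18]
11: 0x6f (blk 13, set 5) → MISS  vc=[30, 18, 45]
12: 0xab (blk 21, set 5) → MISS  vc=[18, 45, 13]
13: 0x6b (blk 13, set 5) → VC-HIT  vc=[18, 45, 21]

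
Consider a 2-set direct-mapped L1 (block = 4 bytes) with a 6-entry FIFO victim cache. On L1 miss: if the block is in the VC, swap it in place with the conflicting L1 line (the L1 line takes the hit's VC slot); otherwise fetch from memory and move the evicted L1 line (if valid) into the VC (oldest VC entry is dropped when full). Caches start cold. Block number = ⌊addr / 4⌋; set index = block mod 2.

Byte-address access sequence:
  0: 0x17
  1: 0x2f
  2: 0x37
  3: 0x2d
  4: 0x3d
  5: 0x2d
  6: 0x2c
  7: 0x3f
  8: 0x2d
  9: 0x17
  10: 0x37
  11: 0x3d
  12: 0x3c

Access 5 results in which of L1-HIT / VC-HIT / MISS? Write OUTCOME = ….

OUTCOME = VC-HIT

#0 0x17→b5/s1 MISS; vc=[]
#1 0x2f→b11/s1 MISS; vc=[5]
#2 0x37→b13/s1 MISS; vc=[5,11]
#3 0x2d→b11/s1 VC-HIT; vc=[5,13]
#4 0x3d→b15/s1 MISS; vc=[5,13,11]
#5 0x2d→b11/s1 VC-HIT; vc=[5,13,15]
#6 0x2c→b11/s1 L1-HIT; vc=[5,13,15]
#7 0x3f→b15/s1 VC-HIT; vc=[5,13,11]
#8 0x2d→b11/s1 VC-HIT; vc=[5,13,15]
#9 0x17→b5/s1 VC-HIT; vc=[11,13,15]
#10 0x37→b13/s1 VC-HIT; vc=[11,5,15]
#11 0x3d→b15/s1 VC-HIT; vc=[11,5,13]
#12 0x3c→b15/s1 L1-HIT; vc=[11,5,13]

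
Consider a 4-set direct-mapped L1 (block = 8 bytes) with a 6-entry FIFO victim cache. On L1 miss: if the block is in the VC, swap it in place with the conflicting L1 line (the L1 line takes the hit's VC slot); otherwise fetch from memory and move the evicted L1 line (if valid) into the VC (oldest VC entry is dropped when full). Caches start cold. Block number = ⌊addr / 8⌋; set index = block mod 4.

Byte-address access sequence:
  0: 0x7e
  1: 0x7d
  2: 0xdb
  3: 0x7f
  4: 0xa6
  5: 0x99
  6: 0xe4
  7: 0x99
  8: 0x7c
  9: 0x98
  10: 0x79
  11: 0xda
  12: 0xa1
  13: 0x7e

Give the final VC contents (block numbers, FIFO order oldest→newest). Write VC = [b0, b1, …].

0: 0x7e (blk 15, set 3) → MISS  vc=[]
1: 0x7d (blk 15, set 3) → L1-HIT  vc=[]
2: 0xdb (blk 27, set 3) → MISS  vc=[15]
3: 0x7f (blk 15, set 3) → VC-HIT  vc=[27]
4: 0xa6 (blk 20, set 0) → MISS  vc=[27]
5: 0x99 (blk 19, set 3) → MISS  vc=[27, 15]
6: 0xe4 (blk 28, set 0) → MISS  vc=[27, 15, 20]
7: 0x99 (blk 19, set 3) → L1-HIT  vc=[27, 15, 20]
8: 0x7c (blk 15, set 3) → VC-HIT  vc=[27, 19, 20]
9: 0x98 (blk 19, set 3) → VC-HIT  vc=[27, 15, 20]
10: 0x79 (blk 15, set 3) → VC-HIT  vc=[27, 19, 20]
11: 0xda (blk 27, set 3) → VC-HIT  vc=[15, 19, 20]
12: 0xa1 (blk 20, set 0) → VC-HIT  vc=[15, 19, 28]
13: 0x7e (blk 15, set 3) → VC-HIT  vc=[27, 19, 28]

VC = [27, 19, 28]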